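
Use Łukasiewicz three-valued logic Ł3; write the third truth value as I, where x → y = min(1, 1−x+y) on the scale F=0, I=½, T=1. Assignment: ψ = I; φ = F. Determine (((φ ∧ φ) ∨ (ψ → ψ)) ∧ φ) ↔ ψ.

φ ∧ φ = F ∧ F = F
ψ → ψ = I → I = T
(φ ∧ φ) ∨ (ψ → ψ) = F ∨ T = T
((φ ∧ φ) ∨ (ψ → ψ)) ∧ φ = T ∧ F = F
(((φ ∧ φ) ∨ (ψ → ψ)) ∧ φ) ↔ ψ = F ↔ I = I

I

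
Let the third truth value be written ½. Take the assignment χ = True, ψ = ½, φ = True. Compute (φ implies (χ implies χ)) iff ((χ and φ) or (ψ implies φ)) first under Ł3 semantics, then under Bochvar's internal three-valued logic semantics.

True; ½

In Ł3: χ implies χ = True implies True = True
φ implies (χ implies χ) = True implies True = True
χ and φ = True and True = True
ψ implies φ = ½ implies True = True
(χ and φ) or (ψ implies φ) = True or True = True
(φ implies (χ implies χ)) iff ((χ and φ) or (ψ implies φ)) = True iff True = True
In Bochvar's internal three-valued logic: χ implies χ = True implies True = True
φ implies (χ implies χ) = True implies True = True
χ and φ = True and True = True
ψ implies φ = ½ implies True = ½
(χ and φ) or (ψ implies φ) = True or ½ = ½
(φ implies (χ implies χ)) iff ((χ and φ) or (ψ implies φ)) = True iff ½ = ½
They differ because Ł3 and Bochvar's internal three-valued logic treat ½ differently under the binary connectives.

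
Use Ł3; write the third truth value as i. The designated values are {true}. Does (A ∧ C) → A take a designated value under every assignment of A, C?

Yes

Every assignment of A, C over {true, i, false} gives a value in {true}.
In particular, with A=i, C=i: (A ∧ C) → A = true.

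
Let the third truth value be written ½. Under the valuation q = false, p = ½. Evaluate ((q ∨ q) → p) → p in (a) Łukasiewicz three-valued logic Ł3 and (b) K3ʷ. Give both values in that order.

½; ½

In Łukasiewicz three-valued logic Ł3: q ∨ q = false ∨ false = false
(q ∨ q) → p = false → ½ = true  [min(1, 1−0+½)]
((q ∨ q) → p) → p = true → ½ = ½
In K3ʷ: q ∨ q = false ∨ false = false
(q ∨ q) → p = false → ½ = ½  [any arg is the third value ⇒ result is the third value]
((q ∨ q) → p) → p = ½ → ½ = ½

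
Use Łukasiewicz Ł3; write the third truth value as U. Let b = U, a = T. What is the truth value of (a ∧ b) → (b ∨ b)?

a ∧ b = T ∧ U = U
b ∨ b = U ∨ U = U
(a ∧ b) → (b ∨ b) = U → U = T  [min(1, 1−½+½)]

T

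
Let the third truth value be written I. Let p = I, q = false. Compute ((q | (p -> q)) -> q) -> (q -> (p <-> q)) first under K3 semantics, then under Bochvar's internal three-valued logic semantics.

true; I

In K3: p -> q = I -> false = I  [~I | false]
q | (p -> q) = false | I = I
(q | (p -> q)) -> q = I -> false = I
p <-> q = I <-> false = I
q -> (p <-> q) = false -> I = true
((q | (p -> q)) -> q) -> (q -> (p <-> q)) = I -> true = true
In Bochvar's internal three-valued logic: p -> q = I -> false = I  [any arg is the third value ⇒ result is the third value]
q | (p -> q) = false | I = I
(q | (p -> q)) -> q = I -> false = I
p <-> q = I <-> false = I
q -> (p <-> q) = false -> I = I
((q | (p -> q)) -> q) -> (q -> (p <-> q)) = I -> I = I
They differ because K3 and Bochvar's internal three-valued logic treat I differently under the binary connectives.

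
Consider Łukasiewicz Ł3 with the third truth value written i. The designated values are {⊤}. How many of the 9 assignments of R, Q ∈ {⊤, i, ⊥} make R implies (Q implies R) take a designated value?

9

Of the 9 assignments, 9 give a value in {⊤}.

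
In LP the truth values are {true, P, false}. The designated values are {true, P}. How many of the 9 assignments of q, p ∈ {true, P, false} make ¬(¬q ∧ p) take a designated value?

8

Of the 9 assignments, 8 give a value in {true, P}.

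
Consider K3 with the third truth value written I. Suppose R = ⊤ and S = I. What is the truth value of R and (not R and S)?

⊥

not R = not ⊤ = ⊥
not R and S = ⊥ and I = ⊥
R and (not R and S) = ⊤ and ⊥ = ⊥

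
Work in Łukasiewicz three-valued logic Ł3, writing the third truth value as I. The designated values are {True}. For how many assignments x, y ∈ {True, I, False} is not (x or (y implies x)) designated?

Designated under: (x=False, y=True).

1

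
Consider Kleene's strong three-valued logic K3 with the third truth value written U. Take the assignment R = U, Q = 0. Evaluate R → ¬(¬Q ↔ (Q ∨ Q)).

¬Q = ¬0 = 1
Q ∨ Q = 0 ∨ 0 = 0
¬Q ↔ (Q ∨ Q) = 1 ↔ 0 = 0
¬(¬Q ↔ (Q ∨ Q)) = ¬0 = 1
R → ¬(¬Q ↔ (Q ∨ Q)) = U → 1 = 1  [¬U ∨ 1]

1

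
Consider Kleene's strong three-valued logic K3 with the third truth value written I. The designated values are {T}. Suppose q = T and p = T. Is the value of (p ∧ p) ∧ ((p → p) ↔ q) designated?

Yes

p ∧ p = T ∧ T = T
p → p = T → T = T
(p → p) ↔ q = T ↔ T = T
(p ∧ p) ∧ ((p → p) ↔ q) = T ∧ T = T
T ∈ {T}.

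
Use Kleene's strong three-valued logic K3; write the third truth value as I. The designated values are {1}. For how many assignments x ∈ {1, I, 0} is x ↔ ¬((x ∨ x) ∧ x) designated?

x=1: 0 ·
x=I: I ·
x=0: 0 ·

0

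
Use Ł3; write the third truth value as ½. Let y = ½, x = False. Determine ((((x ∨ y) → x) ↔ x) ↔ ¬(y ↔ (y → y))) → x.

x ∨ y = False ∨ ½ = ½
(x ∨ y) → x = ½ → False = ½  [min(1, 1−½+0)]
((x ∨ y) → x) ↔ x = ½ ↔ False = ½
y → y = ½ → ½ = True
y ↔ (y → y) = ½ ↔ True = ½
¬(y ↔ (y → y)) = ¬½ = ½
(((x ∨ y) → x) ↔ x) ↔ ¬(y ↔ (y → y)) = ½ ↔ ½ = True
((((x ∨ y) → x) ↔ x) ↔ ¬(y ↔ (y → y))) → x = True → False = False

False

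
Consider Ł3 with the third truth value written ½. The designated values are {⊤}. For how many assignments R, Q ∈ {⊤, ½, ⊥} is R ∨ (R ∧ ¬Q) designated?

Designated under: (R=⊤, Q=⊤); (R=⊤, Q=½); (R=⊤, Q=⊥).

3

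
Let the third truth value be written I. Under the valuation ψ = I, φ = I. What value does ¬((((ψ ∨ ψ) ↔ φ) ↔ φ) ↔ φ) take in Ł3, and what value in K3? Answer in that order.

False; I

In Ł3: ψ ∨ ψ = I ∨ I = I
(ψ ∨ ψ) ↔ φ = I ↔ I = True  [1 − |½−½|]
((ψ ∨ ψ) ↔ φ) ↔ φ = True ↔ I = I
(((ψ ∨ ψ) ↔ φ) ↔ φ) ↔ φ = I ↔ I = True
¬((((ψ ∨ ψ) ↔ φ) ↔ φ) ↔ φ) = ¬True = False
In K3: ψ ∨ ψ = I ∨ I = I
(ψ ∨ ψ) ↔ φ = I ↔ I = I
((ψ ∨ ψ) ↔ φ) ↔ φ = I ↔ I = I
(((ψ ∨ ψ) ↔ φ) ↔ φ) ↔ φ = I ↔ I = I
¬((((ψ ∨ ψ) ↔ φ) ↔ φ) ↔ φ) = ¬I = I
They differ because Ł3 and K3 treat I differently under implication.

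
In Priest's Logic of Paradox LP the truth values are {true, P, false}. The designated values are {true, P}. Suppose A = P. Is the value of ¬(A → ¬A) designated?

Yes

¬A = ¬P = P
A → ¬A = P → P = P
¬(A → ¬A) = ¬P = P
P ∈ {true, P}.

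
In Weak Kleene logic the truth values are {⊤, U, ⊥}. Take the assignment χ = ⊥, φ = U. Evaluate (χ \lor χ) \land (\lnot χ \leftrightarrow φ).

χ \lor χ = ⊥ \lor ⊥ = ⊥
\lnot χ = \lnot ⊥ = ⊤
\lnot χ \leftrightarrow φ = ⊤ \leftrightarrow U = U
(χ \lor χ) \land (\lnot χ \leftrightarrow φ) = ⊥ \land U = U

U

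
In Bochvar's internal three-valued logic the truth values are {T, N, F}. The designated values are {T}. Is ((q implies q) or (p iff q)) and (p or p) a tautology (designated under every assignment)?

No

Countermodel: q=T, p=N gives N, which is not designated.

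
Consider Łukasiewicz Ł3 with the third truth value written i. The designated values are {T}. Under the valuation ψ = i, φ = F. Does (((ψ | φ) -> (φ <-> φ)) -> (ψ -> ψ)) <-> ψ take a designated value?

ψ | φ = i | F = i
φ <-> φ = F <-> F = T
(ψ | φ) -> (φ <-> φ) = i -> T = T  [min(1, 1−½+1)]
ψ -> ψ = i -> i = T
((ψ | φ) -> (φ <-> φ)) -> (ψ -> ψ) = T -> T = T
(((ψ | φ) -> (φ <-> φ)) -> (ψ -> ψ)) <-> ψ = T <-> i = i
i ∉ {T}.

No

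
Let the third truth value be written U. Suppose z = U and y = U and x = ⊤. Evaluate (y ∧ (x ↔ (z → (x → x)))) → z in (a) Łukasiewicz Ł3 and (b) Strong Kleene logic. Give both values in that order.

In Łukasiewicz Ł3: x → x = ⊤ → ⊤ = ⊤
z → (x → x) = U → ⊤ = ⊤  [min(1, 1−½+1)]
x ↔ (z → (x → x)) = ⊤ ↔ ⊤ = ⊤
y ∧ (x ↔ (z → (x → x))) = U ∧ ⊤ = U
(y ∧ (x ↔ (z → (x → x)))) → z = U → U = ⊤
In Strong Kleene logic: x → x = ⊤ → ⊤ = ⊤
z → (x → x) = U → ⊤ = ⊤
x ↔ (z → (x → x)) = ⊤ ↔ ⊤ = ⊤
y ∧ (x ↔ (z → (x → x))) = U ∧ ⊤ = U
(y ∧ (x ↔ (z → (x → x)))) → z = U → U = U
They differ because Łukasiewicz Ł3 and Strong Kleene logic treat U differently under implication.

⊤; U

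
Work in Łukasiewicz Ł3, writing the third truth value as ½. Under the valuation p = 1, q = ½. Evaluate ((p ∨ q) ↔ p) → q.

½

p ∨ q = 1 ∨ ½ = 1
(p ∨ q) ↔ p = 1 ↔ 1 = 1
((p ∨ q) ↔ p) → q = 1 → ½ = ½  [min(1, 1−1+½)]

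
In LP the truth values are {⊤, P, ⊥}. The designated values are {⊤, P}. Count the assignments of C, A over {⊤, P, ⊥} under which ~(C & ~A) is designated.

8

Of the 9 assignments, 8 give a value in {⊤, P}.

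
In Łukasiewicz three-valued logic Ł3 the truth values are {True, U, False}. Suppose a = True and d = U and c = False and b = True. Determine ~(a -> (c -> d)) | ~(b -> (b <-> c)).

c -> d = False -> U = True  [min(1, 1−0+½)]
a -> (c -> d) = True -> True = True
~(a -> (c -> d)) = ~True = False
b <-> c = True <-> False = False
b -> (b <-> c) = True -> False = False
~(b -> (b <-> c)) = ~False = True
~(a -> (c -> d)) | ~(b -> (b <-> c)) = False | True = True

True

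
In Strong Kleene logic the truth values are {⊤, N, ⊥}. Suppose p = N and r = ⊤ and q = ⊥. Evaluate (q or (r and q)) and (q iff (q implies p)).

⊥

r and q = ⊤ and ⊥ = ⊥
q or (r and q) = ⊥ or ⊥ = ⊥
q implies p = ⊥ implies N = ⊤
q iff (q implies p) = ⊥ iff ⊤ = ⊥
(q or (r and q)) and (q iff (q implies p)) = ⊥ and ⊥ = ⊥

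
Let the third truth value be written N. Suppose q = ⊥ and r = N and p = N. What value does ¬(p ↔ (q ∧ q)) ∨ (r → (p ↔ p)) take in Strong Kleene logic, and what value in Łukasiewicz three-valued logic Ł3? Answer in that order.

In Strong Kleene logic: q ∧ q = ⊥ ∧ ⊥ = ⊥
p ↔ (q ∧ q) = N ↔ ⊥ = N
¬(p ↔ (q ∧ q)) = ¬N = N
p ↔ p = N ↔ N = N
r → (p ↔ p) = N → N = N
¬(p ↔ (q ∧ q)) ∨ (r → (p ↔ p)) = N ∨ N = N
In Łukasiewicz three-valued logic Ł3: q ∧ q = ⊥ ∧ ⊥ = ⊥
p ↔ (q ∧ q) = N ↔ ⊥ = N  [1 − |½−0|]
¬(p ↔ (q ∧ q)) = ¬N = N
p ↔ p = N ↔ N = ⊤
r → (p ↔ p) = N → ⊤ = ⊤
¬(p ↔ (q ∧ q)) ∨ (r → (p ↔ p)) = N ∨ ⊤ = ⊤
They differ because Strong Kleene logic and Łukasiewicz three-valued logic Ł3 treat N differently under implication.

N; ⊤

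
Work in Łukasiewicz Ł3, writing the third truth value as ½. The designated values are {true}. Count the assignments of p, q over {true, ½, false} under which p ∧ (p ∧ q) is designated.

1

Designated under: (p=true, q=true).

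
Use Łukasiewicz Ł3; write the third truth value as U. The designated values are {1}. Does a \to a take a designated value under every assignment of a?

Every assignment of a over {1, U, 0} gives a value in {1}.
In particular, with a=U: a \to a = 1.

Yes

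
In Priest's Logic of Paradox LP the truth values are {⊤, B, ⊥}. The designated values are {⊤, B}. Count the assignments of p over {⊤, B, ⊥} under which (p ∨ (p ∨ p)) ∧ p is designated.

p=⊤: ⊤ ✓
p=B: B ✓
p=⊥: ⊥ ·

2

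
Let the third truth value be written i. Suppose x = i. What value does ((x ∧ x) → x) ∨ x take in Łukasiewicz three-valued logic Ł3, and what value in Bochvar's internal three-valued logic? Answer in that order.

In Łukasiewicz three-valued logic Ł3: x ∧ x = i ∧ i = i
(x ∧ x) → x = i → i = 1  [min(1, 1−½+½)]
((x ∧ x) → x) ∨ x = 1 ∨ i = 1
In Bochvar's internal three-valued logic: x ∧ x = i ∧ i = i
(x ∧ x) → x = i → i = i
((x ∧ x) → x) ∨ x = i ∨ i = i
They differ because Łukasiewicz three-valued logic Ł3 and Bochvar's internal three-valued logic treat i differently under the binary connectives.

1; i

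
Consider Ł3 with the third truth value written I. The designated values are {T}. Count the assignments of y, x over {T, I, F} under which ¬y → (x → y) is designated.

7

Of the 9 assignments, 7 give a value in {T}.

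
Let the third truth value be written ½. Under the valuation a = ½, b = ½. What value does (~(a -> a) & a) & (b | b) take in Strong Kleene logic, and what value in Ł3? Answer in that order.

In Strong Kleene logic: a -> a = ½ -> ½ = ½
~(a -> a) = ~½ = ½
~(a -> a) & a = ½ & ½ = ½
b | b = ½ | ½ = ½
(~(a -> a) & a) & (b | b) = ½ & ½ = ½
In Ł3: a -> a = ½ -> ½ = T  [min(1, 1−½+½)]
~(a -> a) = ~T = F
~(a -> a) & a = F & ½ = F
b | b = ½ | ½ = ½
(~(a -> a) & a) & (b | b) = F & ½ = F
They differ because Strong Kleene logic and Ł3 treat ½ differently under implication.

½; F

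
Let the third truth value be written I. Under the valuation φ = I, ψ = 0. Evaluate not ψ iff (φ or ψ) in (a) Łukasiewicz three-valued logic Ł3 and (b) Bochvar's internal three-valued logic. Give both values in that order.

In Łukasiewicz three-valued logic Ł3: not ψ = not 0 = 1
φ or ψ = I or 0 = I
not ψ iff (φ or ψ) = 1 iff I = I  [1 − |1−½|]
In Bochvar's internal three-valued logic: not ψ = not 0 = 1
φ or ψ = I or 0 = I
not ψ iff (φ or ψ) = 1 iff I = I

I; I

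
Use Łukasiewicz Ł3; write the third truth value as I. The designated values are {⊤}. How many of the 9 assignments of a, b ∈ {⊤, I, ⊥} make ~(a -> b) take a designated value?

1

Designated under: (a=⊤, b=⊥).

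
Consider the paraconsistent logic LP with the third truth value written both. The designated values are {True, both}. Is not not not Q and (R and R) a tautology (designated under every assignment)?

Countermodel: Q=True, R=True gives False, which is not designated.

No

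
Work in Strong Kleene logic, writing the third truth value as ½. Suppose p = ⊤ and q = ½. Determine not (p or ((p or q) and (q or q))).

p or q = ⊤ or ½ = ⊤
q or q = ½ or ½ = ½
(p or q) and (q or q) = ⊤ and ½ = ½
p or ((p or q) and (q or q)) = ⊤ or ½ = ⊤
not (p or ((p or q) and (q or q))) = not ⊤ = ⊥

⊥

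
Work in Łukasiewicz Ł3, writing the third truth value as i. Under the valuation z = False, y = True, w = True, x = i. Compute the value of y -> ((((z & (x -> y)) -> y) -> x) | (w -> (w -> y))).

x -> y = i -> True = True
z & (x -> y) = False & True = False
(z & (x -> y)) -> y = False -> True = True
((z & (x -> y)) -> y) -> x = True -> i = i
w -> y = True -> True = True
w -> (w -> y) = True -> True = True
(((z & (x -> y)) -> y) -> x) | (w -> (w -> y)) = i | True = True
y -> ((((z & (x -> y)) -> y) -> x) | (w -> (w -> y))) = True -> True = True

True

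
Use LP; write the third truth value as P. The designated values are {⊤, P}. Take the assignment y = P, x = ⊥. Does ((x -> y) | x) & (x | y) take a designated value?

x -> y = ⊥ -> P = ⊤  [~⊥ | P]
(x -> y) | x = ⊤ | ⊥ = ⊤
x | y = ⊥ | P = P
((x -> y) | x) & (x | y) = ⊤ & P = P
P ∈ {⊤, P}.

Yes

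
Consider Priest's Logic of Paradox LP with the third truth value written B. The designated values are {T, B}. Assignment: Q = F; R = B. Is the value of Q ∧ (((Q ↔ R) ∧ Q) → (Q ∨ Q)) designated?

Q ↔ R = F ↔ B = B
(Q ↔ R) ∧ Q = B ∧ F = F
Q ∨ Q = F ∨ F = F
((Q ↔ R) ∧ Q) → (Q ∨ Q) = F → F = T
Q ∧ (((Q ↔ R) ∧ Q) → (Q ∨ Q)) = F ∧ T = F
F ∉ {T, B}.

No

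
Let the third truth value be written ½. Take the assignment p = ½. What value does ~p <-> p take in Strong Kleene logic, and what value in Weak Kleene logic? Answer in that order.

In Strong Kleene logic: ~p = ~½ = ½
~p <-> p = ½ <-> ½ = ½
In Weak Kleene logic: ~p = ~½ = ½
~p <-> p = ½ <-> ½ = ½

½; ½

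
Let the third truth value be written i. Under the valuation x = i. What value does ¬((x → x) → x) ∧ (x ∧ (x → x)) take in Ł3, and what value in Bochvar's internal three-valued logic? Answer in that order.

i; i

In Ł3: x → x = i → i = T  [min(1, 1−½+½)]
(x → x) → x = T → i = i
¬((x → x) → x) = ¬i = i
x → x = i → i = T
x ∧ (x → x) = i ∧ T = i
¬((x → x) → x) ∧ (x ∧ (x → x)) = i ∧ i = i
In Bochvar's internal three-valued logic: x → x = i → i = i  [any arg is the third value ⇒ result is the third value]
(x → x) → x = i → i = i
¬((x → x) → x) = ¬i = i
x → x = i → i = i
x ∧ (x → x) = i ∧ i = i
¬((x → x) → x) ∧ (x ∧ (x → x)) = i ∧ i = i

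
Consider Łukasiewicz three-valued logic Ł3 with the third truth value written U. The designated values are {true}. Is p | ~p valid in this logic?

Countermodel: p=U gives U, which is not designated.

No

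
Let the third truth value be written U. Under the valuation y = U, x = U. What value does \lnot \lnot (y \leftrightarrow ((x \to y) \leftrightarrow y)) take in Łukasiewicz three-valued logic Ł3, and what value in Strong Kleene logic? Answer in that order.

In Łukasiewicz three-valued logic Ł3: x \to y = U \to U = True  [min(1, 1−½+½)]
(x \to y) \leftrightarrow y = True \leftrightarrow U = U
y \leftrightarrow ((x \to y) \leftrightarrow y) = U \leftrightarrow U = True
\lnot (y \leftrightarrow ((x \to y) \leftrightarrow y)) = \lnot True = False
\lnot \lnot (y \leftrightarrow ((x \to y) \leftrightarrow y)) = \lnot False = True
In Strong Kleene logic: x \to y = U \to U = U  [\lnot U \lor U]
(x \to y) \leftrightarrow y = U \leftrightarrow U = U
y \leftrightarrow ((x \to y) \leftrightarrow y) = U \leftrightarrow U = U
\lnot (y \leftrightarrow ((x \to y) \leftrightarrow y)) = \lnot U = U
\lnot \lnot (y \leftrightarrow ((x \to y) \leftrightarrow y)) = \lnot U = U
They differ because Łukasiewicz three-valued logic Ł3 and Strong Kleene logic treat U differently under implication.

True; U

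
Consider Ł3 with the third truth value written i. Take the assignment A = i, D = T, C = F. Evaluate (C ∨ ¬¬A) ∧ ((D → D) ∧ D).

i

¬A = ¬i = i
¬¬A = ¬i = i
C ∨ ¬¬A = F ∨ i = i
D → D = T → T = T
(D → D) ∧ D = T ∧ T = T
(C ∨ ¬¬A) ∧ ((D → D) ∧ D) = i ∧ T = i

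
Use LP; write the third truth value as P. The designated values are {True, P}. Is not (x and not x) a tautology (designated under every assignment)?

Every assignment of x over {True, P, False} gives a value in {True, P}.
In particular, with x=P: not (x and not x) = P.

Yes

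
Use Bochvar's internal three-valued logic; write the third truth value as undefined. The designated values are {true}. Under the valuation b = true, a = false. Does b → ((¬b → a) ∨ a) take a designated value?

Yes

¬b = ¬true = false
¬b → a = false → false = true
(¬b → a) ∨ a = true ∨ false = true
b → ((¬b → a) ∨ a) = true → true = true
true ∈ {true}.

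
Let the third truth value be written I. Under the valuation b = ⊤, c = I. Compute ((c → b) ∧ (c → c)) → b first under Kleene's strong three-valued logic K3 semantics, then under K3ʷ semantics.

⊤; I

In Kleene's strong three-valued logic K3: c → b = I → ⊤ = ⊤  [¬I ∨ ⊤]
c → c = I → I = I
(c → b) ∧ (c → c) = ⊤ ∧ I = I
((c → b) ∧ (c → c)) → b = I → ⊤ = ⊤
In K3ʷ: c → b = I → ⊤ = I  [any arg is the third value ⇒ result is the third value]
c → c = I → I = I
(c → b) ∧ (c → c) = I ∧ I = I
((c → b) ∧ (c → c)) → b = I → ⊤ = I
They differ because Kleene's strong three-valued logic K3 and K3ʷ treat I differently under the binary connectives.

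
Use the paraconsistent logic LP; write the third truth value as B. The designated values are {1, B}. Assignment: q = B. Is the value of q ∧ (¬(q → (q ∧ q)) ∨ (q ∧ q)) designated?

Yes

q ∧ q = B ∧ B = B
q → (q ∧ q) = B → B = B  [¬B ∨ B]
¬(q → (q ∧ q)) = ¬B = B
q ∧ q = B ∧ B = B
¬(q → (q ∧ q)) ∨ (q ∧ q) = B ∨ B = B
q ∧ (¬(q → (q ∧ q)) ∨ (q ∧ q)) = B ∧ B = B
B ∈ {1, B}.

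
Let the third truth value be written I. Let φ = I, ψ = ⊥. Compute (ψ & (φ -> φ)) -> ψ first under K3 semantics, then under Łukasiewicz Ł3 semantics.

In K3: φ -> φ = I -> I = I
ψ & (φ -> φ) = ⊥ & I = ⊥
(ψ & (φ -> φ)) -> ψ = ⊥ -> ⊥ = ⊤
In Łukasiewicz Ł3: φ -> φ = I -> I = ⊤
ψ & (φ -> φ) = ⊥ & ⊤ = ⊥
(ψ & (φ -> φ)) -> ψ = ⊥ -> ⊥ = ⊤

⊤; ⊤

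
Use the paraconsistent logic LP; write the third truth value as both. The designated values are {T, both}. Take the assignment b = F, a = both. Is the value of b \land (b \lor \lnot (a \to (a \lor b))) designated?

No

a \lor b = both \lor F = both
a \to (a \lor b) = both \to both = both  [\lnot both \lor both]
\lnot (a \to (a \lor b)) = \lnot both = both
b \lor \lnot (a \to (a \lor b)) = F \lor both = both
b \land (b \lor \lnot (a \to (a \lor b))) = F \land both = F
F ∉ {T, both}.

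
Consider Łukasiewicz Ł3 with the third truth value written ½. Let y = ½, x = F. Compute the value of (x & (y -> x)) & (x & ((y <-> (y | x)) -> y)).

y -> x = ½ -> F = ½  [min(1, 1−½+0)]
x & (y -> x) = F & ½ = F
y | x = ½ | F = ½
y <-> (y | x) = ½ <-> ½ = T
(y <-> (y | x)) -> y = T -> ½ = ½
x & ((y <-> (y | x)) -> y) = F & ½ = F
(x & (y -> x)) & (x & ((y <-> (y | x)) -> y)) = F & F = F

F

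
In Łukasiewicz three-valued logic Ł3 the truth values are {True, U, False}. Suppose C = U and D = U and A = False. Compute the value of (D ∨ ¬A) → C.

¬A = ¬False = True
D ∨ ¬A = U ∨ True = True
(D ∨ ¬A) → C = True → U = U  [min(1, 1−1+½)]

U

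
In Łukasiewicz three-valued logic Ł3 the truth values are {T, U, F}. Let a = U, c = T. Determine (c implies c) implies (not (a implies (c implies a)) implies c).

T

c implies c = T implies T = T
c implies a = T implies U = U  [min(1, 1−1+½)]
a implies (c implies a) = U implies U = T
not (a implies (c implies a)) = not T = F
not (a implies (c implies a)) implies c = F implies T = T
(c implies c) implies (not (a implies (c implies a)) implies c) = T implies T = T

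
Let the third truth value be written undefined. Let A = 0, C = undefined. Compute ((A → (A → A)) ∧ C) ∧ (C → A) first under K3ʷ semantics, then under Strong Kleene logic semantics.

undefined; undefined

In K3ʷ: A → A = 0 → 0 = 1
A → (A → A) = 0 → 1 = 1
(A → (A → A)) ∧ C = 1 ∧ undefined = undefined
C → A = undefined → 0 = undefined  [any arg is the third value ⇒ result is the third value]
((A → (A → A)) ∧ C) ∧ (C → A) = undefined ∧ undefined = undefined
In Strong Kleene logic: A → A = 0 → 0 = 1
A → (A → A) = 0 → 1 = 1
(A → (A → A)) ∧ C = 1 ∧ undefined = undefined
C → A = undefined → 0 = undefined
((A → (A → A)) ∧ C) ∧ (C → A) = undefined ∧ undefined = undefined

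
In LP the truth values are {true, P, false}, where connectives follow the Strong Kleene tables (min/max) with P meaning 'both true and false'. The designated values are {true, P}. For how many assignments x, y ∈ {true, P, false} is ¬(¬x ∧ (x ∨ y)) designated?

8

Of the 9 assignments, 8 give a value in {true, P}.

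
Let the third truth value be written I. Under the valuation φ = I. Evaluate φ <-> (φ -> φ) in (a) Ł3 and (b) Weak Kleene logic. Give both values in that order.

I; I

In Ł3: φ -> φ = I -> I = True
φ <-> (φ -> φ) = I <-> True = I
In Weak Kleene logic: φ -> φ = I -> I = I  [any arg is the third value ⇒ result is the third value]
φ <-> (φ -> φ) = I <-> I = I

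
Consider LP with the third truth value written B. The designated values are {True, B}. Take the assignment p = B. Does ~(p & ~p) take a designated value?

Yes

~p = ~B = B
p & ~p = B & B = B
~(p & ~p) = ~B = B
B ∈ {True, B}.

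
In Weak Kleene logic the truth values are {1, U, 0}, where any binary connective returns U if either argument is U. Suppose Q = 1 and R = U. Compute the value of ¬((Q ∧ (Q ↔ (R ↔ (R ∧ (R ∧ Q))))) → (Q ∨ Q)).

U

R ∧ Q = U ∧ 1 = U
R ∧ (R ∧ Q) = U ∧ U = U
R ↔ (R ∧ (R ∧ Q)) = U ↔ U = U
Q ↔ (R ↔ (R ∧ (R ∧ Q))) = 1 ↔ U = U
Q ∧ (Q ↔ (R ↔ (R ∧ (R ∧ Q)))) = 1 ∧ U = U
Q ∨ Q = 1 ∨ 1 = 1
(Q ∧ (Q ↔ (R ↔ (R ∧ (R ∧ Q))))) → (Q ∨ Q) = U → 1 = U  [any arg is the third value ⇒ result is the third value]
¬((Q ∧ (Q ↔ (R ↔ (R ∧ (R ∧ Q))))) → (Q ∨ Q)) = ¬U = U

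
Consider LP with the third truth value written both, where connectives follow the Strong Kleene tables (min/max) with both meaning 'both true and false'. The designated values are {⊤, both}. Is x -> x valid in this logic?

Every assignment of x over {⊤, both, ⊥} gives a value in {⊤, both}.
In particular, with x=both: x -> x = both.

Yes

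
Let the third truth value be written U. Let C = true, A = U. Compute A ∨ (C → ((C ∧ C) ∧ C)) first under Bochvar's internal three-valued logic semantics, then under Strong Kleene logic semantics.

In Bochvar's internal three-valued logic: C ∧ C = true ∧ true = true
(C ∧ C) ∧ C = true ∧ true = true
C → ((C ∧ C) ∧ C) = true → true = true
A ∨ (C → ((C ∧ C) ∧ C)) = U ∨ true = U
In Strong Kleene logic: C ∧ C = true ∧ true = true
(C ∧ C) ∧ C = true ∧ true = true
C → ((C ∧ C) ∧ C) = true → true = true
A ∨ (C → ((C ∧ C) ∧ C)) = U ∨ true = true
They differ because Bochvar's internal three-valued logic and Strong Kleene logic treat U differently under the binary connectives.

U; true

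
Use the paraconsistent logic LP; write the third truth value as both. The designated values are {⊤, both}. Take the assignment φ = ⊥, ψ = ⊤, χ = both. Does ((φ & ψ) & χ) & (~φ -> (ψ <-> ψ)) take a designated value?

No

φ & ψ = ⊥ & ⊤ = ⊥
(φ & ψ) & χ = ⊥ & both = ⊥
~φ = ~⊥ = ⊤
ψ <-> ψ = ⊤ <-> ⊤ = ⊤
~φ -> (ψ <-> ψ) = ⊤ -> ⊤ = ⊤
((φ & ψ) & χ) & (~φ -> (ψ <-> ψ)) = ⊥ & ⊤ = ⊥
⊥ ∉ {⊤, both}.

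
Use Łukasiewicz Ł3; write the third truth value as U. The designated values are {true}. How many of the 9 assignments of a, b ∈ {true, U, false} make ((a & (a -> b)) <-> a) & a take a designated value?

1

Designated under: (a=true, b=true).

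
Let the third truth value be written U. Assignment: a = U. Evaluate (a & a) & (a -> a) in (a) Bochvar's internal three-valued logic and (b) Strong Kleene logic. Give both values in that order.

U; U

In Bochvar's internal three-valued logic: a & a = U & U = U
a -> a = U -> U = U  [any arg is the third value ⇒ result is the third value]
(a & a) & (a -> a) = U & U = U
In Strong Kleene logic: a & a = U & U = U
a -> a = U -> U = U
(a & a) & (a -> a) = U & U = U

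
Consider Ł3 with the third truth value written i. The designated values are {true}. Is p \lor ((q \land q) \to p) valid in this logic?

Countermodel: p=i, q=true gives i, which is not designated.

No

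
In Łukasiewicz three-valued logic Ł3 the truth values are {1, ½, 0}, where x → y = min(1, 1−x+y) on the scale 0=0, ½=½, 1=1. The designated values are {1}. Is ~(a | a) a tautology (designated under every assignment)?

Countermodel: a=1 gives 0, which is not designated.

No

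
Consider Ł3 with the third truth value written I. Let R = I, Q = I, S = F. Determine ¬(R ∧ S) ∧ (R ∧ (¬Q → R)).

I

R ∧ S = I ∧ F = F
¬(R ∧ S) = ¬F = T
¬Q = ¬I = I
¬Q → R = I → I = T  [min(1, 1−½+½)]
R ∧ (¬Q → R) = I ∧ T = I
¬(R ∧ S) ∧ (R ∧ (¬Q → R)) = T ∧ I = I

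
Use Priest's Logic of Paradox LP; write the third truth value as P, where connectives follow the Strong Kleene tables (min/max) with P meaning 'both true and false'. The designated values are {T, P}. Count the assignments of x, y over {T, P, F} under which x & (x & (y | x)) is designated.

6

Of the 9 assignments, 6 give a value in {T, P}.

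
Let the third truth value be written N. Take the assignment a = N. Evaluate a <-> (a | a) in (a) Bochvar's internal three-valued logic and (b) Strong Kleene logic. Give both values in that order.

N; N

In Bochvar's internal three-valued logic: a | a = N | N = N
a <-> (a | a) = N <-> N = N
In Strong Kleene logic: a | a = N | N = N
a <-> (a | a) = N <-> N = N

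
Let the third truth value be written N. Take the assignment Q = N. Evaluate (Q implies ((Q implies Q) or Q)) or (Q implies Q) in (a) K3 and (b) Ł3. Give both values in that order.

In K3: Q implies Q = N implies N = N  [not N or N]
(Q implies Q) or Q = N or N = N
Q implies ((Q implies Q) or Q) = N implies N = N
Q implies Q = N implies N = N
(Q implies ((Q implies Q) or Q)) or (Q implies Q) = N or N = N
In Ł3: Q implies Q = N implies N = True
(Q implies Q) or Q = True or N = True
Q implies ((Q implies Q) or Q) = N implies True = True
Q implies Q = N implies N = True
(Q implies ((Q implies Q) or Q)) or (Q implies Q) = True or True = True
They differ because K3 and Ł3 treat N differently under implication.

N; True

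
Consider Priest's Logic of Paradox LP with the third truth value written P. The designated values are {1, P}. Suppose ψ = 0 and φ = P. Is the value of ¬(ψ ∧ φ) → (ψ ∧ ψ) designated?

ψ ∧ φ = 0 ∧ P = 0
¬(ψ ∧ φ) = ¬0 = 1
ψ ∧ ψ = 0 ∧ 0 = 0
¬(ψ ∧ φ) → (ψ ∧ ψ) = 1 → 0 = 0
0 ∉ {1, P}.

No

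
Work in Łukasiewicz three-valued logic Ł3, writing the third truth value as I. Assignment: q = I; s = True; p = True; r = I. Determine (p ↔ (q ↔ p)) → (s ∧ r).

True

q ↔ p = I ↔ True = I
p ↔ (q ↔ p) = True ↔ I = I
s ∧ r = True ∧ I = I
(p ↔ (q ↔ p)) → (s ∧ r) = I → I = True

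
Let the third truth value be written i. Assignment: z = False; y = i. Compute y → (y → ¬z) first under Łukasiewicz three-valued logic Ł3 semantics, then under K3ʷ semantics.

True; i

In Łukasiewicz three-valued logic Ł3: ¬z = ¬False = True
y → ¬z = i → True = True  [min(1, 1−½+1)]
y → (y → ¬z) = i → True = True
In K3ʷ: ¬z = ¬False = True
y → ¬z = i → True = i  [any arg is the third value ⇒ result is the third value]
y → (y → ¬z) = i → i = i
They differ because Łukasiewicz three-valued logic Ł3 and K3ʷ treat i differently under the binary connectives.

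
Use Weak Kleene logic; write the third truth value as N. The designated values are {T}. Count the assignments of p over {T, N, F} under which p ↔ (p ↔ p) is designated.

p=T: T ✓
p=N: N ·
p=F: F ·

1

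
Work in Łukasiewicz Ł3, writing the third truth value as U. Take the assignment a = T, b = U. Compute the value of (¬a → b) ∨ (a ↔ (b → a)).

¬a = ¬T = F
¬a → b = F → U = T  [min(1, 1−0+½)]
b → a = U → T = T
a ↔ (b → a) = T ↔ T = T
(¬a → b) ∨ (a ↔ (b → a)) = T ∨ T = T

T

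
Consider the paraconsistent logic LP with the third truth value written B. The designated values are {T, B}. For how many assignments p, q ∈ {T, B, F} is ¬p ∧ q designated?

4

Designated under: (p=B, q=T); (p=B, q=B); (p=F, q=T); (p=F, q=B).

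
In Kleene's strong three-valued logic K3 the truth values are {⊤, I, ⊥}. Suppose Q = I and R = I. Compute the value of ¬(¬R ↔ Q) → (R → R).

I

¬R = ¬I = I
¬R ↔ Q = I ↔ I = I
¬(¬R ↔ Q) = ¬I = I
R → R = I → I = I
¬(¬R ↔ Q) → (R → R) = I → I = I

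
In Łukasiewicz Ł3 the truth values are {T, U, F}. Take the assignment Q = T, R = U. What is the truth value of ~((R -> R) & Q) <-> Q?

R -> R = U -> U = T
(R -> R) & Q = T & T = T
~((R -> R) & Q) = ~T = F
~((R -> R) & Q) <-> Q = F <-> T = F

F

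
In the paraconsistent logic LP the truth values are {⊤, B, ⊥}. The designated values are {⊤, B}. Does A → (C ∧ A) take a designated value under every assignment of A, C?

Countermodel: A=⊤, C=⊥ gives ⊥, which is not designated.

No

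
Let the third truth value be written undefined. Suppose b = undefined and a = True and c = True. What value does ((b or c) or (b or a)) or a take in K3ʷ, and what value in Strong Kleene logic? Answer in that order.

undefined; True

In K3ʷ: b or c = undefined or True = undefined
b or a = undefined or True = undefined
(b or c) or (b or a) = undefined or undefined = undefined
((b or c) or (b or a)) or a = undefined or True = undefined
In Strong Kleene logic: b or c = undefined or True = True
b or a = undefined or True = True
(b or c) or (b or a) = True or True = True
((b or c) or (b or a)) or a = True or True = True
They differ because K3ʷ and Strong Kleene logic treat undefined differently under the binary connectives.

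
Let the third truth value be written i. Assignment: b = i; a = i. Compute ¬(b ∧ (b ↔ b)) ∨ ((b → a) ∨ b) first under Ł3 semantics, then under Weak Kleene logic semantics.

⊤; i

In Ł3: b ↔ b = i ↔ i = ⊤  [1 − |½−½|]
b ∧ (b ↔ b) = i ∧ ⊤ = i
¬(b ∧ (b ↔ b)) = ¬i = i
b → a = i → i = ⊤
(b → a) ∨ b = ⊤ ∨ i = ⊤
¬(b ∧ (b ↔ b)) ∨ ((b → a) ∨ b) = i ∨ ⊤ = ⊤
In Weak Kleene logic: b ↔ b = i ↔ i = i
b ∧ (b ↔ b) = i ∧ i = i
¬(b ∧ (b ↔ b)) = ¬i = i
b → a = i → i = i  [any arg is the third value ⇒ result is the third value]
(b → a) ∨ b = i ∨ i = i
¬(b ∧ (b ↔ b)) ∨ ((b → a) ∨ b) = i ∨ i = i
They differ because Ł3 and Weak Kleene logic treat i differently under the binary connectives.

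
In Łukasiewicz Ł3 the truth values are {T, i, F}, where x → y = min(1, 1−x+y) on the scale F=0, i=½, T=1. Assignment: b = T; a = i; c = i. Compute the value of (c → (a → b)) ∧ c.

i

a → b = i → T = T
c → (a → b) = i → T = T
(c → (a → b)) ∧ c = T ∧ i = i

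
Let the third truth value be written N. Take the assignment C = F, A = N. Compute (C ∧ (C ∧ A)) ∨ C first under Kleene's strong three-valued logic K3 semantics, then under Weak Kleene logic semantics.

F; N

In Kleene's strong three-valued logic K3: C ∧ A = F ∧ N = F
C ∧ (C ∧ A) = F ∧ F = F
(C ∧ (C ∧ A)) ∨ C = F ∨ F = F
In Weak Kleene logic: C ∧ A = F ∧ N = N
C ∧ (C ∧ A) = F ∧ N = N
(C ∧ (C ∧ A)) ∨ C = N ∨ F = N
They differ because Kleene's strong three-valued logic K3 and Weak Kleene logic treat N differently under the binary connectives.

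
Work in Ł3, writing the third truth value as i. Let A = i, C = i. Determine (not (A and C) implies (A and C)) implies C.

i

A and C = i and i = i
not (A and C) = not i = i
A and C = i and i = i
not (A and C) implies (A and C) = i implies i = true  [min(1, 1−½+½)]
(not (A and C) implies (A and C)) implies C = true implies i = i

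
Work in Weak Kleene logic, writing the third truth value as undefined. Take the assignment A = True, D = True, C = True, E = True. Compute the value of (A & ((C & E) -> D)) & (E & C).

True

C & E = True & True = True
(C & E) -> D = True -> True = True
A & ((C & E) -> D) = True & True = True
E & C = True & True = True
(A & ((C & E) -> D)) & (E & C) = True & True = True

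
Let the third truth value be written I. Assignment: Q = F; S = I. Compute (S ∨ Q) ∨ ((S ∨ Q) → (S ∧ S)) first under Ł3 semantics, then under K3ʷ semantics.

T; I

In Ł3: S ∨ Q = I ∨ F = I
S ∨ Q = I ∨ F = I
S ∧ S = I ∧ I = I
(S ∨ Q) → (S ∧ S) = I → I = T  [min(1, 1−½+½)]
(S ∨ Q) ∨ ((S ∨ Q) → (S ∧ S)) = I ∨ T = T
In K3ʷ: S ∨ Q = I ∨ F = I
S ∨ Q = I ∨ F = I
S ∧ S = I ∧ I = I
(S ∨ Q) → (S ∧ S) = I → I = I  [any arg is the third value ⇒ result is the third value]
(S ∨ Q) ∨ ((S ∨ Q) → (S ∧ S)) = I ∨ I = I
They differ because Ł3 and K3ʷ treat I differently under the binary connectives.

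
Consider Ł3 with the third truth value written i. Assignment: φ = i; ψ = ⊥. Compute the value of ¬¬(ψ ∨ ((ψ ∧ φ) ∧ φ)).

ψ ∧ φ = ⊥ ∧ i = ⊥
(ψ ∧ φ) ∧ φ = ⊥ ∧ i = ⊥
ψ ∨ ((ψ ∧ φ) ∧ φ) = ⊥ ∨ ⊥ = ⊥
¬(ψ ∨ ((ψ ∧ φ) ∧ φ)) = ¬⊥ = ⊤
¬¬(ψ ∨ ((ψ ∧ φ) ∧ φ)) = ¬⊤ = ⊥

⊥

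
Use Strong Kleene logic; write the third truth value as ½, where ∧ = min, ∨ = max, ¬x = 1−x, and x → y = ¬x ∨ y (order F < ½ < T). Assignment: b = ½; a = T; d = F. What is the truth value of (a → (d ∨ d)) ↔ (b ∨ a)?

F

d ∨ d = F ∨ F = F
a → (d ∨ d) = T → F = F
b ∨ a = ½ ∨ T = T
(a → (d ∨ d)) ↔ (b ∨ a) = F ↔ T = F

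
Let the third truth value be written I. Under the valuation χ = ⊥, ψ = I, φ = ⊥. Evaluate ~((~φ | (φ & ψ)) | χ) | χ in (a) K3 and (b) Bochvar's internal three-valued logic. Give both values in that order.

In K3: ~φ = ~⊥ = ⊤
φ & ψ = ⊥ & I = ⊥
~φ | (φ & ψ) = ⊤ | ⊥ = ⊤
(~φ | (φ & ψ)) | χ = ⊤ | ⊥ = ⊤
~((~φ | (φ & ψ)) | χ) = ~⊤ = ⊥
~((~φ | (φ & ψ)) | χ) | χ = ⊥ | ⊥ = ⊥
In Bochvar's internal three-valued logic: ~φ = ~⊥ = ⊤
φ & ψ = ⊥ & I = I
~φ | (φ & ψ) = ⊤ | I = I
(~φ | (φ & ψ)) | χ = I | ⊥ = I
~((~φ | (φ & ψ)) | χ) = ~I = I
~((~φ | (φ & ψ)) | χ) | χ = I | ⊥ = I
They differ because K3 and Bochvar's internal three-valued logic treat I differently under the binary connectives.

⊥; I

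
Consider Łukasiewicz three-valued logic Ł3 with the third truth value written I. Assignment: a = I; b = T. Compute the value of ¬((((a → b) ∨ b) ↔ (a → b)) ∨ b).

F

a → b = I → T = T  [min(1, 1−½+1)]
(a → b) ∨ b = T ∨ T = T
a → b = I → T = T
((a → b) ∨ b) ↔ (a → b) = T ↔ T = T
(((a → b) ∨ b) ↔ (a → b)) ∨ b = T ∨ T = T
¬((((a → b) ∨ b) ↔ (a → b)) ∨ b) = ¬T = F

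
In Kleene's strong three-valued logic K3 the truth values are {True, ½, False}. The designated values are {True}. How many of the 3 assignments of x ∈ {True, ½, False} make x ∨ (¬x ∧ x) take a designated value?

1

x=True: True ✓
x=½: ½ ·
x=False: False ·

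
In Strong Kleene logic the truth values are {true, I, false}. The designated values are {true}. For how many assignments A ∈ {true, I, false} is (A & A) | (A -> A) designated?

A=true: true ✓
A=I: I ·
A=false: true ✓

2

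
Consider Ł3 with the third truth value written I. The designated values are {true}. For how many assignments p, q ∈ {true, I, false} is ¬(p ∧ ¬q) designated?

Of the 9 assignments, 5 give a value in {true}.

5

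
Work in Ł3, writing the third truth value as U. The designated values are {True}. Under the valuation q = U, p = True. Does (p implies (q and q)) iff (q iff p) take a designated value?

q and q = U and U = U
p implies (q and q) = True implies U = U  [min(1, 1−1+½)]
q iff p = U iff True = U
(p implies (q and q)) iff (q iff p) = U iff U = True
True ∈ {True}.

Yes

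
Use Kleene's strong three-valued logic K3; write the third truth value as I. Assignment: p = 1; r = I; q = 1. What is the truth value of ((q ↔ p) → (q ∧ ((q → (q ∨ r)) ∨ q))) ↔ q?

q ↔ p = 1 ↔ 1 = 1
q ∨ r = 1 ∨ I = 1
q → (q ∨ r) = 1 → 1 = 1
(q → (q ∨ r)) ∨ q = 1 ∨ 1 = 1
q ∧ ((q → (q ∨ r)) ∨ q) = 1 ∧ 1 = 1
(q ↔ p) → (q ∧ ((q → (q ∨ r)) ∨ q)) = 1 → 1 = 1
((q ↔ p) → (q ∧ ((q → (q ∨ r)) ∨ q))) ↔ q = 1 ↔ 1 = 1

1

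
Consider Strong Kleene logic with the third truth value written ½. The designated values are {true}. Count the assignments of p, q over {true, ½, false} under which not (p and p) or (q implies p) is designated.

7

Of the 9 assignments, 7 give a value in {true}.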